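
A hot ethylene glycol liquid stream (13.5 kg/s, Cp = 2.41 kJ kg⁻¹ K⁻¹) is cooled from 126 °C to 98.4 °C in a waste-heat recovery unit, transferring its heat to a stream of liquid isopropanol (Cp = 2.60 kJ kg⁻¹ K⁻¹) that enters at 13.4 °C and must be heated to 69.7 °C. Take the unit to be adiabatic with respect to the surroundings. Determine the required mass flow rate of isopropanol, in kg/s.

Heat released by hot stream: Q = 13.5 × 2.41 × (126 − 98.4) = 897.97 kJ/s
Energy balance on cold side (adiabatic exchanger): Q = ṁ_c·Cp_c·(T_c,out − T_c,in)
ṁ_c = 897.97 / [2.60 × (69.7 − 13.4)] = 6.1345 kg/s

ṁ_c = 6.13 kg/s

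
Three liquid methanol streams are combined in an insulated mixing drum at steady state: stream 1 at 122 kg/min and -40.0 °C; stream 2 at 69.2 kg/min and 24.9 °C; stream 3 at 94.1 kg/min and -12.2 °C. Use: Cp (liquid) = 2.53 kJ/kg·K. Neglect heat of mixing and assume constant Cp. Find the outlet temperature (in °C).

T_out = -15.1 °C

Adiabatic, steady state ⇒ Σ ṁᵢCp,ᵢ(T_out − Tᵢ) = 0
T_out = Σ ṁᵢCp,ᵢTᵢ / Σ ṁᵢCp,ᵢ
      = -10891 / 721.81 = -15.089 °C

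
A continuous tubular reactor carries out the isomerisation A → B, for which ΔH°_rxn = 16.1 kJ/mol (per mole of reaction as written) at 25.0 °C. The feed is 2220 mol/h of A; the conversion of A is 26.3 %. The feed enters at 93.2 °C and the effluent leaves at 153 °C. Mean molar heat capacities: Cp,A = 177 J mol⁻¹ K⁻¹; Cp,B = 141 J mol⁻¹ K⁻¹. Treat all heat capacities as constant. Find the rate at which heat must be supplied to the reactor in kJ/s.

Q_in = 8.39 kJ/s

Extent of reaction ξ = 0.263 × 2220 = 583.86 mol/h
Reaction term: ξ·ΔH°_rxn = 583.86 × 16.1 = 9400.1 kJ/h
Sensible, feed 93.2→25 °C: -26799 kJ/h
Outlet flows (mol/h): A 1636.1, B 583.86
Sensible, products 25→153 °C: 47606 kJ/h
Q = ΔH = 30208 kJ/h = 8.391 kW
Heat supplied = 8.391 kJ/s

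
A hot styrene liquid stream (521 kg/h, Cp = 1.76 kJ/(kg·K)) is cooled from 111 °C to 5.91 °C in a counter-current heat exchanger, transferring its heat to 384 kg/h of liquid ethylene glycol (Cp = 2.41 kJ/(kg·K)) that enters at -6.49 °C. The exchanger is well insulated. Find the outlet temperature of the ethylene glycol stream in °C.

Heat released by hot stream: Q = 521 × 1.76 × (111 − 5.91) = 96363 kJ/h
Energy balance on cold side (adiabatic exchanger): Q = ṁ_c·Cp_c·(T_c,out − T_c,in)
T_c,out = -6.49 + 96363/(384 × 2.41) = 97.637 °C

T_c,out = 97.6 °C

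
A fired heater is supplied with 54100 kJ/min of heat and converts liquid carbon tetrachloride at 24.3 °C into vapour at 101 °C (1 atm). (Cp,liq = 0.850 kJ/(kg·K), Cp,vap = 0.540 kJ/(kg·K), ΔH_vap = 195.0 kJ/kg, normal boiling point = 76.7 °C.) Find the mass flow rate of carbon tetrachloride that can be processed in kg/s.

Δh = 0.850×(76.7−24.3) + 195.0 + 0.540×(101−76.7) = 252.66 kJ/kg
Q = 54100 kJ/min = 901.67 kJ/s = 901.67 kJ/s
ṁ = Q/Δh = 901.67 / 252.66 = 3.5687 kg/s

ṁ = 3.57 kg/s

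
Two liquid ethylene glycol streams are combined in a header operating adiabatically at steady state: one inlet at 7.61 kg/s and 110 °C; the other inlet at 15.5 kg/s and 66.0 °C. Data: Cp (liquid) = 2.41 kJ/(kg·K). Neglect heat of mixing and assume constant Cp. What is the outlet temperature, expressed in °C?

Energy balance with Q = 0: Σ ṁᵢCp,ᵢ(T_out − Tᵢ) = 0
Σ ṁᵢCp,ᵢTᵢ = 7.61×2.41×110 + 15.5×2.41×66.0 = 4482.8
Σ ṁᵢCp,ᵢ = 7.61×2.41 + 15.5×2.41 = 55.695
T_out = 4482.8 / 55.695 = 80.489 °C

T_out = 80.5 °C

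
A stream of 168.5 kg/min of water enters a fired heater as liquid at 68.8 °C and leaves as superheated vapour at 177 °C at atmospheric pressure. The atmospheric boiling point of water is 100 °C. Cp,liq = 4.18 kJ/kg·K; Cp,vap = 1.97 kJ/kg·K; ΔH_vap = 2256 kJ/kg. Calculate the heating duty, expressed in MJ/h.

liquid 68.8→100 °C: 130.42 kJ/kg
vaporisation at 100 °C: 2256 kJ/kg
vapour 100→177 °C: 151.69 kJ/kg
Δh = 130.42 + 2256 + 151.69 = 2538.1 kJ/kg
Q = ṁ·Δh = 168.5 kg/min × 2538.1 kJ/kg = 427670 kJ/min
|Q| = 7127.8 kW = 25660 MJ/h

Q = 25700 MJ/h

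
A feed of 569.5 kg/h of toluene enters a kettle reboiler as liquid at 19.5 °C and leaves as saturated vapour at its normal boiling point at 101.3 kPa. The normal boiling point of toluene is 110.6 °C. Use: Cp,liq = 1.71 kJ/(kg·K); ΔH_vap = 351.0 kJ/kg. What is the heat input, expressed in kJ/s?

Q = 80.2 kJ/s

liquid 19.5→110.6 °C: 155.78 kJ/kg
vaporisation at 110.6 °C: 351 kJ/kg
Δh = 155.78 + 351 = 506.78 kJ/kg
Q = ṁ·Δh = 569.5 kg/h × 506.78 kJ/kg = 288610 kJ/h
|Q| = 80.17 kW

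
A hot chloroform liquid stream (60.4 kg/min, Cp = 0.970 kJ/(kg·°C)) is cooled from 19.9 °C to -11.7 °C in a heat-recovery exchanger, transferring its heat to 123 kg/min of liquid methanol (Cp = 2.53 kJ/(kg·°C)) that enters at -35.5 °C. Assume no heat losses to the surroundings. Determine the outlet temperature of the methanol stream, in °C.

Heat released by hot stream: Q = 60.4 × 0.970 × (19.9 − -11.7) = 1851.4 kJ/min
Energy balance on cold side (adiabatic exchanger): Q = ṁ_c·Cp_c·(T_c,out − T_c,in)
T_c,out = -35.5 + 1851.4/(123 × 2.53) = -29.551 °C

T_c,out = -29.6 °C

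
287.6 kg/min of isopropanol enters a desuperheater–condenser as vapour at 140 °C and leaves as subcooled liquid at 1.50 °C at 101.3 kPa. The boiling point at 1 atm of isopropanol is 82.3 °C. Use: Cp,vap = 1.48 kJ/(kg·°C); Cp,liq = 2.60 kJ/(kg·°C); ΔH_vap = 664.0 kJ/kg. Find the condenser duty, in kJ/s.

Q_c = 4600 kJ/s

vapour 140→82.3 °C: -85.396 kJ/kg
condensation at 82.3 °C: -664 kJ/kg
liquid 82.3→1.50 °C: -210.08 kJ/kg
Δh = -85.396 + -664 + -210.08 = -959.48 kJ/kg
Q = ṁ·Δh = 287.6 kg/min × -959.48 kJ/kg = -275950 kJ/min
|Q| = 4599.1 kW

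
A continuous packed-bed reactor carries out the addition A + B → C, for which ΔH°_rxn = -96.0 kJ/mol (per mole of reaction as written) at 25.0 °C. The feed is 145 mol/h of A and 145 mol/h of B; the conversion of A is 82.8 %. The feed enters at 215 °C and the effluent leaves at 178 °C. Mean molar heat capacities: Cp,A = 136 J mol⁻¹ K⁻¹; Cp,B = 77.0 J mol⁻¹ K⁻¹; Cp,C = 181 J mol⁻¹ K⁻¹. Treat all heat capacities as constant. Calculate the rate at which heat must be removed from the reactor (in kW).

Extent of reaction ξ = 0.828 × 145 = 120.06 mol/h
Reaction term: ξ·ΔH°_rxn = 120.06 × -96.0 = -11526 kJ/h
Sensible, feed 215→25 °C: -5868.1 kJ/h
Outlet flows (mol/h): A 24.94, B 24.94, C 120.06
Sensible, products 25→178 °C: 4137.6 kJ/h
Q = ΔH = -13256 kJ/h = -3.6823 kW
Heat removed = 3.6823 kW

Q_out = 3.68 kW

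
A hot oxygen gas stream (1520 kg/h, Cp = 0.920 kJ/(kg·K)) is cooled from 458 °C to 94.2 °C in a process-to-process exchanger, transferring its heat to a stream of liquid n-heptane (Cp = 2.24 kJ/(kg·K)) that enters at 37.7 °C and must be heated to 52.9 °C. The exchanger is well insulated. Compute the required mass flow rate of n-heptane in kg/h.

ṁ_c = 14900 kg/h

Heat released by hot stream: Q = 1520 × 0.920 × (458 − 94.2) = 508740 kJ/h
Energy balance on cold side (adiabatic exchanger): Q = ṁ_c·Cp_c·(T_c,out − T_c,in)
ṁ_c = 508740 / [2.24 × (52.9 − 37.7)] = 14942 kg/h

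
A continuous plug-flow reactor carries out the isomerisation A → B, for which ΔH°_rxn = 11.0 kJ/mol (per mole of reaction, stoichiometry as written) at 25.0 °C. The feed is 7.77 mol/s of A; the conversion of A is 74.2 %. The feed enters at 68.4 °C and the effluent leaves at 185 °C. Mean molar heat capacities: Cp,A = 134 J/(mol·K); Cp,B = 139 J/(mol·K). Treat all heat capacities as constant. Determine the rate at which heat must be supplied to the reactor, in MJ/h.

Extent of reaction ξ = 0.742 × 7.77 = 5.7653 mol/s
Reaction term: ξ·ΔH°_rxn = 5.7653 × 11.0 = 63.419 kJ/s
Sensible, feed 68.4→25 °C: -45.187 kJ/s
Outlet flows (mol/s): A 2.0047, B 5.7653
Sensible, products 25→185 °C: 171.2 kJ/s
Q = ΔH = 189.43 kJ/s = 189.43 kW
Heat supplied = 681.96 MJ/h

Q_in = 682 MJ/h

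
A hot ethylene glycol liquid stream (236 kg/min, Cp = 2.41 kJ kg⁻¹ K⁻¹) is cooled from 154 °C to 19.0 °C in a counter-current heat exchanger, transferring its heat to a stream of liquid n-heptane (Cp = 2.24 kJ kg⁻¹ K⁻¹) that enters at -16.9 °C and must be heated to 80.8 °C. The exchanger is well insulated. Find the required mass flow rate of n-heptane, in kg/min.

ṁ_c = 351 kg/min

Heat released by hot stream: Q = 236 × 2.41 × (154 − 19.0) = 76783 kJ/min
Energy balance on cold side (adiabatic exchanger): Q = ṁ_c·Cp_c·(T_c,out − T_c,in)
ṁ_c = 76783 / [2.24 × (80.8 − -16.9)] = 350.85 kg/min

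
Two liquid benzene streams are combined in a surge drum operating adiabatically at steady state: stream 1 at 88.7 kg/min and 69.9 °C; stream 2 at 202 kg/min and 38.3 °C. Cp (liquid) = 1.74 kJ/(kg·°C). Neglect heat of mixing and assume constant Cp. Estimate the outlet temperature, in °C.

Energy balance with Q = 0: Σ ṁᵢCp,ᵢ(T_out − Tᵢ) = 0
Σ ṁᵢCp,ᵢTᵢ = 88.7×1.74×69.9 + 202×1.74×38.3 = 24250
Σ ṁᵢCp,ᵢ = 88.7×1.74 + 202×1.74 = 505.82
T_out = 24250 / 505.82 = 47.942 °C

T_out = 47.9 °C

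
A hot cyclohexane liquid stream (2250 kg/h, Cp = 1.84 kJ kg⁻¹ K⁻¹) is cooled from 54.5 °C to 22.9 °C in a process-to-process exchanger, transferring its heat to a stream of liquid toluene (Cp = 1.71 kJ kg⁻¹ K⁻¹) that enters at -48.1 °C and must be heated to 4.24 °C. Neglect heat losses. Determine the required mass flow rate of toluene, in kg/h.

ṁ_c = 1460 kg/h

Heat released by hot stream: Q = 2250 × 1.84 × (54.5 − 22.9) = 130820 kJ/h
Energy balance on cold side (adiabatic exchanger): Q = ṁ_c·Cp_c·(T_c,out − T_c,in)
ṁ_c = 130820 / [1.71 × (4.24 − -48.1)] = 1461.7 kg/h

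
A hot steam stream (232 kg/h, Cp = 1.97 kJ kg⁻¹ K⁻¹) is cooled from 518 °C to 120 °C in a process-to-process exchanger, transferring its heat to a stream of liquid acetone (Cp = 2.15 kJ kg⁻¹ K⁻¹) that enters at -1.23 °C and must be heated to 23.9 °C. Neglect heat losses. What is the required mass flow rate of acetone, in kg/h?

ṁ_c = 3370 kg/h

Heat released by hot stream: Q = 232 × 1.97 × (518 − 120) = 181900 kJ/h
Energy balance on cold side (adiabatic exchanger): Q = ṁ_c·Cp_c·(T_c,out − T_c,in)
ṁ_c = 181900 / [2.15 × (23.9 − -1.23)] = 3366.7 kg/h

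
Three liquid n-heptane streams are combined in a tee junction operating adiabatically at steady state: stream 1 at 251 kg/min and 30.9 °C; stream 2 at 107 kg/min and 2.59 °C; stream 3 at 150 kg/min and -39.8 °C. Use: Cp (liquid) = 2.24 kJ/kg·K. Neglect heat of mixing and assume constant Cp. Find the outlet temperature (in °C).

T_out = 4.06 °C

No heat crosses the boundary, so H_out = H_in.
T_out = Σ ṁᵢCp,ᵢTᵢ / Σ ṁᵢCp,ᵢ
      = 4621.2 / 1137.9 = 4.0611 °C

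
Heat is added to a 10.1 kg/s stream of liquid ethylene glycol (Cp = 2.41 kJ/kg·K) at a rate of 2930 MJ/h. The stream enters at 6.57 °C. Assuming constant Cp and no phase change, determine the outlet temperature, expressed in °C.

Q = 2930 MJ/h = 813.89 kJ/s
ΔT = Q/(ṁ·Cp) = 813.89/(10.1×2.41) = 33.437 K
T_out = 6.57 + 33.437 = 40.007 °C

T_out = 40.0 °C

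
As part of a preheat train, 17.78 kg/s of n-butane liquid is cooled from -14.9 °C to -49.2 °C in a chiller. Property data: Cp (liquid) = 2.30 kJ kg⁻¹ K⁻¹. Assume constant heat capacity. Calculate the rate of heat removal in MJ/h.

Q_c = 5050 MJ/h

Q = ṁ·Cp·ΔT = 17.78 × 2.30 × (-49.2 − -14.9) = -1402.7 kJ/s
Cooling duty = 5049.6 MJ/h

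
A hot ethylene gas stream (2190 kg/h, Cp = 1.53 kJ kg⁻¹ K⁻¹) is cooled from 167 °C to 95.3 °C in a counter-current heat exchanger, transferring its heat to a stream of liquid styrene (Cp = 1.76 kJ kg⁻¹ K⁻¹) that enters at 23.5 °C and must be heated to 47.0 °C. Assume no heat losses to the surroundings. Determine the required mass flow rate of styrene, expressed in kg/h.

Heat released by hot stream: Q = 2190 × 1.53 × (167 − 95.3) = 240250 kJ/h
Energy balance on cold side (adiabatic exchanger): Q = ṁ_c·Cp_c·(T_c,out − T_c,in)
ṁ_c = 240250 / [1.76 × (47.0 − 23.5)] = 5808.6 kg/h

ṁ_c = 5810 kg/h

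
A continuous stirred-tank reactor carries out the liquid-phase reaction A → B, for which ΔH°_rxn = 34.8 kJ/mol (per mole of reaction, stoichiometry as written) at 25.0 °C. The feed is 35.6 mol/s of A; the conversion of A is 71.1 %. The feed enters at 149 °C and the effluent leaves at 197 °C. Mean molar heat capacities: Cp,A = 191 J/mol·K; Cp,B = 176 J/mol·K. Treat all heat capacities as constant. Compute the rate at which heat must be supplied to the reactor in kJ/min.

Extent of reaction ξ = 0.711 × 35.6 = 25.312 mol/s
Reaction term: ξ·ΔH°_rxn = 25.312 × 34.8 = 880.84 kJ/s
Sensible, feed 149→25 °C: -843.15 kJ/s
Outlet flows (mol/s): A 10.288, B 25.312
Sensible, products 25→197 °C: 1104.2 kJ/s
Q = ΔH = 1141.9 kJ/s = 1141.9 kW
Heat supplied = 68515 kJ/min

Q_in = 68500 kJ/min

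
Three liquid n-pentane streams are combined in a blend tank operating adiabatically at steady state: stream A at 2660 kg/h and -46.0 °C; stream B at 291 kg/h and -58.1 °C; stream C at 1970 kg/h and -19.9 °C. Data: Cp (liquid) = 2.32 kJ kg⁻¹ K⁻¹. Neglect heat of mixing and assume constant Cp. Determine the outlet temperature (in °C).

Adiabatic, steady state ⇒ Σ ṁᵢCp,ᵢ(T_out − Tᵢ) = 0
Σ ṁᵢCp,ᵢTᵢ = 2660×2.32×-46.0 + 291×2.32×-58.1 + 1970×2.32×-19.9 = -414050
Σ ṁᵢCp,ᵢ = 2660×2.32 + 291×2.32 + 1970×2.32 = 11417
T_out = -414050 / 11417 = -36.267 °C

T_out = -36.3 °C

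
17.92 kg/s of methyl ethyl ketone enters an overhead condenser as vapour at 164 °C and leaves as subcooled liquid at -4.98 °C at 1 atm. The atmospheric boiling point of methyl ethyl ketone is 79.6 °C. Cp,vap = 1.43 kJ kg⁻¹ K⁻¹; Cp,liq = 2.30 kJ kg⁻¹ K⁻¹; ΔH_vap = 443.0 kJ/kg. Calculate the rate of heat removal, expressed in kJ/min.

vapour 164→79.6 °C: -120.69 kJ/kg
condensation at 79.6 °C: -443 kJ/kg
liquid 79.6→-4.98 °C: -194.53 kJ/kg
Δh = -120.69 + -443 + -194.53 = -758.23 kJ/kg
Q = ṁ·Δh = 17.92 kg/s × -758.23 kJ/kg = -13587 kJ/s
|Q| = 13587 kW = 815240 kJ/min

Q_c = 815000 kJ/min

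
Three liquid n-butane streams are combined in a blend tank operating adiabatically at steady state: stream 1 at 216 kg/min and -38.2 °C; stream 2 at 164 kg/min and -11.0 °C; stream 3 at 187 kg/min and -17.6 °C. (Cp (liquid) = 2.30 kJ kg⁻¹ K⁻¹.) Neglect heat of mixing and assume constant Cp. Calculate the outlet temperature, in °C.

T_out = -23.5 °C

Adiabatic, steady state ⇒ Σ ṁᵢCp,ᵢ(T_out − Tᵢ) = 0
Σ ṁᵢCp,ᵢTᵢ = 216×2.30×-38.2 + 164×2.30×-11.0 + 187×2.30×-17.6 = -30697
Σ ṁᵢCp,ᵢ = 216×2.30 + 164×2.30 + 187×2.30 = 1304.1
T_out = -30697 / 1304.1 = -23.539 °C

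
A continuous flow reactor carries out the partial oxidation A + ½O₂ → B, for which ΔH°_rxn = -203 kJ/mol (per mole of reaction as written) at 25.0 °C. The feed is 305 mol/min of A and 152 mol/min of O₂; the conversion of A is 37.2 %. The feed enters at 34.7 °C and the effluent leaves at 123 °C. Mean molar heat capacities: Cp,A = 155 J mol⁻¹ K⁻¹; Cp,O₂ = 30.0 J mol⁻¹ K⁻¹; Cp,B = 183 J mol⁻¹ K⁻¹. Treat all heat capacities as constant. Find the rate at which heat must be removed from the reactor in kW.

Extent of reaction ξ = 0.372 × 305 = 113.46 mol/min
Reaction term: ξ·ΔH°_rxn = 113.46 × -203 = -23032 kJ/min
Sensible, feed 34.7→25 °C: -502.8 kJ/min
Outlet flows (mol/min): A 191.54, O₂ 95.27, B 113.46
Sensible, products 25→123 °C: 5224.4 kJ/min
Q = ΔH = -18311 kJ/min = -305.18 kW
Heat removed = 305.18 kW

Q_out = 305 kW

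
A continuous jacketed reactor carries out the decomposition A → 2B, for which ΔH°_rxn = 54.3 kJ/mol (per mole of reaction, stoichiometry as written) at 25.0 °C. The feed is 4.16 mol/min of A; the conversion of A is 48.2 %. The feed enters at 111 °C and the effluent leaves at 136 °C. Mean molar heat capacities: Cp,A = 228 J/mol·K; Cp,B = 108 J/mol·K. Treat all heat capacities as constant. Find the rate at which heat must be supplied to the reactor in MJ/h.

Extent of reaction ξ = 0.482 × 4.16 = 2.0051 mol/min
Reaction term: ξ·ΔH°_rxn = 2.0051 × 54.3 = 108.88 kJ/min
Sensible, feed 111→25 °C: -81.569 kJ/min
Outlet flows (mol/min): A 2.1549, B 4.0102
Sensible, products 25→136 °C: 102.61 kJ/min
Q = ΔH = 129.92 kJ/min = 2.1653 kW
Heat supplied = 7.7952 MJ/h

Q_in = 7.80 MJ/h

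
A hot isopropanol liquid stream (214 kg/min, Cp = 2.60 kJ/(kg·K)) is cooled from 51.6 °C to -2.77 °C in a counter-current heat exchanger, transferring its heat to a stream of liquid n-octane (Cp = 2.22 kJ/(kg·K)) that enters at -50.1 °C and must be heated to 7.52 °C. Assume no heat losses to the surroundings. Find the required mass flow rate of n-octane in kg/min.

Heat released by hot stream: Q = 214 × 2.60 × (51.6 − -2.77) = 30251 kJ/min
Energy balance on cold side (adiabatic exchanger): Q = ṁ_c·Cp_c·(T_c,out − T_c,in)
ṁ_c = 30251 / [2.22 × (7.52 − -50.1)] = 236.49 kg/min

ṁ_c = 236 kg/min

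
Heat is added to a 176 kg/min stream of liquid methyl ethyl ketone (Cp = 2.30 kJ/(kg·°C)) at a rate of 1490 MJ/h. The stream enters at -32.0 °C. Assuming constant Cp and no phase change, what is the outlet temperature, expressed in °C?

T_out = 29.3 °C

Q = 1490 MJ/h = 24833 kJ/min
ΔT = Q/(ṁ·Cp) = 24833/(176×2.30) = 61.347 K
T_out = -32.0 + 61.347 = 29.347 °C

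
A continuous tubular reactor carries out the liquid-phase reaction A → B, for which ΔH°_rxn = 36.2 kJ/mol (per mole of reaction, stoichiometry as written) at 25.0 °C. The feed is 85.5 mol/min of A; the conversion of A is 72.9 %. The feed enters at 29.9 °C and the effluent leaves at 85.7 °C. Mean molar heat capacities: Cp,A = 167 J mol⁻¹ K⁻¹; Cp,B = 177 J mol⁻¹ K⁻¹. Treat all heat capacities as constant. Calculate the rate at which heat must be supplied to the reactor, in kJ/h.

Q_in = 185000 kJ/h

Extent of reaction ξ = 0.729 × 85.5 = 62.329 mol/min
Reaction term: ξ·ΔH°_rxn = 62.329 × 36.2 = 2256.3 kJ/min
Sensible, feed 29.9→25 °C: -69.965 kJ/min
Outlet flows (mol/min): A 23.171, B 62.329
Sensible, products 25→85.7 °C: 904.54 kJ/min
Q = ΔH = 3090.9 kJ/min = 51.515 kW
Heat supplied = 185450 kJ/h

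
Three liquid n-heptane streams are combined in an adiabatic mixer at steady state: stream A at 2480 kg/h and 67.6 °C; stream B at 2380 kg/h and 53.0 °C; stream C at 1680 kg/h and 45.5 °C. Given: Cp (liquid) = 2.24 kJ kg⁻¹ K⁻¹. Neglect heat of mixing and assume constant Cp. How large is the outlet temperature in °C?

Adiabatic, steady state ⇒ Σ ṁᵢCp,ᵢ(T_out − Tᵢ) = 0
Σ ṁᵢCp,ᵢTᵢ = 2480×2.24×67.6 + 2380×2.24×53.0 + 1680×2.24×45.5 = 829310
Σ ṁᵢCp,ᵢ = 2480×2.24 + 2380×2.24 + 1680×2.24 = 14650
T_out = 829310 / 14650 = 56.61 °C

T_out = 56.6 °C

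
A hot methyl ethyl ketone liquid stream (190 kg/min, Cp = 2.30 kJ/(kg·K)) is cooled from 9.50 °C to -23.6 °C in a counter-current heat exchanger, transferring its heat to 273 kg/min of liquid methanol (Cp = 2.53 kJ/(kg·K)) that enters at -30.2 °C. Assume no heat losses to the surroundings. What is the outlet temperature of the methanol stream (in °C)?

Heat released by hot stream: Q = 190 × 2.30 × (9.50 − -23.6) = 14465 kJ/min
Energy balance on cold side (adiabatic exchanger): Q = ṁ_c·Cp_c·(T_c,out − T_c,in)
T_c,out = -30.2 + 14465/(273 × 2.53) = -9.2576 °C

T_c,out = -9.26 °C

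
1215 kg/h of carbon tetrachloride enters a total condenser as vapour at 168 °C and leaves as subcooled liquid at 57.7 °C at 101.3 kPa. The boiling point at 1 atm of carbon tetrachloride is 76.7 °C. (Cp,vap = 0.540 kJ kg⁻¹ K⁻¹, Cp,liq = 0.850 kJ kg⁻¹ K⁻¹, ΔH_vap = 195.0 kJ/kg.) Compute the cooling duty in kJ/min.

Q_c = 5270 kJ/min

vapour 168→76.7 °C: -49.302 kJ/kg
condensation at 76.7 °C: -195 kJ/kg
liquid 76.7→57.7 °C: -16.15 kJ/kg
Δh = -49.302 + -195 + -16.15 = -260.45 kJ/kg
Q = ṁ·Δh = 1215 kg/h × -260.45 kJ/kg = -316450 kJ/h
|Q| = 87.903 kW = 5274.2 kJ/min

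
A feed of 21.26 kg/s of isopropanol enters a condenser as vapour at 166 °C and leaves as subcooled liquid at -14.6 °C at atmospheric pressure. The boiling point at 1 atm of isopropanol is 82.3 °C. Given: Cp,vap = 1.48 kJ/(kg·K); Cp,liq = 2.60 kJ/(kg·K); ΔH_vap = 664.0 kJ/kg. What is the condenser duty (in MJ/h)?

Q_c = 79600 MJ/h

vapour 166→82.3 °C: -123.88 kJ/kg
condensation at 82.3 °C: -664 kJ/kg
liquid 82.3→-14.6 °C: -251.94 kJ/kg
Δh = -123.88 + -664 + -251.94 = -1039.8 kJ/kg
Q = ṁ·Δh = 21.26 kg/s × -1039.8 kJ/kg = -22106 kJ/s
|Q| = 22106 kW = 79583 MJ/h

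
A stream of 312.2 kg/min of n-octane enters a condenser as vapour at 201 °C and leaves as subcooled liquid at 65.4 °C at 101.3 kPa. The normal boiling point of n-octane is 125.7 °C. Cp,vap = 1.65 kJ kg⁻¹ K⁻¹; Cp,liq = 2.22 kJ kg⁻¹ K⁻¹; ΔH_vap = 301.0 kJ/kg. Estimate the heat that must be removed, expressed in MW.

Q_c = 2.91 MW

vapour 201→125.7 °C: -124.24 kJ/kg
condensation at 125.7 °C: -301 kJ/kg
liquid 125.7→65.4 °C: -133.87 kJ/kg
Δh = -124.24 + -301 + -133.87 = -559.11 kJ/kg
Q = ṁ·Δh = 312.2 kg/min × -559.11 kJ/kg = -174550 kJ/min
|Q| = 2909.2 kW = 2.9092 MW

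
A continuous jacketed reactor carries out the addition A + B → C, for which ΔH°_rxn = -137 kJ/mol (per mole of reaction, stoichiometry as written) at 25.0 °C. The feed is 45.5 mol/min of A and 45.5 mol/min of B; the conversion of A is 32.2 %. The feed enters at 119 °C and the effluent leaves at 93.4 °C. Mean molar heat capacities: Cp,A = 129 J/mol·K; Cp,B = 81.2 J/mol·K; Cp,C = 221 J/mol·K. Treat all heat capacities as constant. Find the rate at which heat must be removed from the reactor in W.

Q_out = 37400 W

Extent of reaction ξ = 0.322 × 45.5 = 14.651 mol/min
Reaction term: ξ·ΔH°_rxn = 14.651 × -137 = -2007.2 kJ/min
Sensible, feed 119→25 °C: -899.03 kJ/min
Outlet flows (mol/min): A 30.849, B 30.849, C 14.651
Sensible, products 25→93.4 °C: 665.01 kJ/min
Q = ΔH = -2241.2 kJ/min = -37.353 kW
Heat removed = 37353 W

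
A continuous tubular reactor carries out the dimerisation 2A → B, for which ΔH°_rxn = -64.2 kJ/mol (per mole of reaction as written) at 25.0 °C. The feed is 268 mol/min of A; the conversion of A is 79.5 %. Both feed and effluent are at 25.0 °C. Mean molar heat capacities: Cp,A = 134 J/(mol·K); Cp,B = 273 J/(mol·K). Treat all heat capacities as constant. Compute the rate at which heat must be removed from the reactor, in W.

Extent of reaction ξ = 0.795 × 268 / 2 = 106.53 mol/min
Reaction term: ξ·ΔH°_rxn = 106.53 × -64.2 = -6839.2 kJ/min
Q = ΔH = -6839.2 kJ/min = -113.99 kW
Heat removed = 113990 W

Q_out = 114000 W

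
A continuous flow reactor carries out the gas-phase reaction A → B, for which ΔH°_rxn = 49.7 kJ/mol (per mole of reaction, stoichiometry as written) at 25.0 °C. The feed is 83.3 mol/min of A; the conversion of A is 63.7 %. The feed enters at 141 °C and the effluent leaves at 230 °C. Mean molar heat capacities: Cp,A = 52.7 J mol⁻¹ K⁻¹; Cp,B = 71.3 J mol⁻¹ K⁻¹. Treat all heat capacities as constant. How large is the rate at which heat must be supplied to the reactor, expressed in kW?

Extent of reaction ξ = 0.637 × 83.3 = 53.062 mol/min
Reaction term: ξ·ΔH°_rxn = 53.062 × 49.7 = 2637.2 kJ/min
Sensible, feed 141→25 °C: -509.23 kJ/min
Outlet flows (mol/min): A 30.238, B 53.062
Sensible, products 25→230 °C: 1102.3 kJ/min
Q = ΔH = 3230.2 kJ/min = 53.837 kW
Heat supplied = 53.837 kW

Q_in = 53.8 kW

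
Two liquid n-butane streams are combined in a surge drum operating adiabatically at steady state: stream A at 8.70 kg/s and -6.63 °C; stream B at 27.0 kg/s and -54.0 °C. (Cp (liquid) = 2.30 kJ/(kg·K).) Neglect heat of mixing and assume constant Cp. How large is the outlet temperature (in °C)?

Energy balance with Q = 0: Σ ṁᵢCp,ᵢ(T_out − Tᵢ) = 0
Σ ṁᵢCp,ᵢTᵢ = 8.70×2.30×-6.63 + 27.0×2.30×-54.0 = -3486.1
Σ ṁᵢCp,ᵢ = 8.70×2.30 + 27.0×2.30 = 82.11
T_out = -3486.1 / 82.11 = -42.456 °C

T_out = -42.5 °C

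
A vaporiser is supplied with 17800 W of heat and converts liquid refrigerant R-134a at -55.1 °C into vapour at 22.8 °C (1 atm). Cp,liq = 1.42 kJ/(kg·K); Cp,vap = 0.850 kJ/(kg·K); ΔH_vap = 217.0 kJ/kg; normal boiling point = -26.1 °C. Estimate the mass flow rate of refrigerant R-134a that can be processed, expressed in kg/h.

ṁ = 214 kg/h

Δh = 1.42×(-26.1−-55.1) + 217.0 + 0.850×(22.8−-26.1) = 299.75 kJ/kg
Q = 17800 W = 17.8 kJ/s = 64080 kJ/h
ṁ = Q/Δh = 64080 / 299.75 = 213.78 kg/h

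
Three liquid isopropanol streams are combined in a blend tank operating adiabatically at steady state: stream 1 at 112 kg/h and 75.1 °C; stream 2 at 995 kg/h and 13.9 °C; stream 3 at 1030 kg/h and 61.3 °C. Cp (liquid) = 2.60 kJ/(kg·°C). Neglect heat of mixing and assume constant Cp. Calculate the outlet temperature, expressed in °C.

No heat crosses the boundary, so H_out = H_in.
Σ ṁᵢCp,ᵢTᵢ = 112×2.60×75.1 + 995×2.60×13.9 + 1030×2.60×61.3 = 221990
Σ ṁᵢCp,ᵢ = 112×2.60 + 995×2.60 + 1030×2.60 = 5556.2
T_out = 221990 / 5556.2 = 39.954 °C

T_out = 40.0 °C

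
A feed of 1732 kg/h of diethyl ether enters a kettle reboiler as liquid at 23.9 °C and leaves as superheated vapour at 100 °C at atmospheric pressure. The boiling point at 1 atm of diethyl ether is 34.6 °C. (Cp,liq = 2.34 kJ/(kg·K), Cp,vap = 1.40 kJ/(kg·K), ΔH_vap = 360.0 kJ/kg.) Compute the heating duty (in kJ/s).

Q = 229 kJ/s

liquid 23.9→34.6 °C: 25.038 kJ/kg
vaporisation at 34.6 °C: 360 kJ/kg
vapour 34.6→100 °C: 91.56 kJ/kg
Δh = 25.038 + 360 + 91.56 = 476.6 kJ/kg
Q = ṁ·Δh = 1732 kg/h × 476.6 kJ/kg = 825470 kJ/h
|Q| = 229.3 kW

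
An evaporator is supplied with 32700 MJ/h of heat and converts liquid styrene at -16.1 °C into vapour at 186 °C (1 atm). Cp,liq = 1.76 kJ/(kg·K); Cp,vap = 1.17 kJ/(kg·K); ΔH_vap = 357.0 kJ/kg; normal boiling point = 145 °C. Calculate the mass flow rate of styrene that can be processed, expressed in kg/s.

ṁ = 13.2 kg/s

Δh = 1.76×(145−-16.1) + 357.0 + 1.17×(186−145) = 688.51 kJ/kg
Q = 32700 MJ/h = 9083.3 kJ/s = 9083.3 kJ/s
ṁ = Q/Δh = 9083.3 / 688.51 = 13.193 kg/s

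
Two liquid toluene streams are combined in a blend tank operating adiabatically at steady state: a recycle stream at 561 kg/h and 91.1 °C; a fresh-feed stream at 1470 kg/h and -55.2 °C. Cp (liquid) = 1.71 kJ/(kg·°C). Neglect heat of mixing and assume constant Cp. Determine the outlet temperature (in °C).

No heat crosses the boundary, so H_out = H_in.
Σ ṁᵢCp,ᵢTᵢ = 561×1.71×91.1 + 1470×1.71×-55.2 = -51363
Σ ṁᵢCp,ᵢ = 561×1.71 + 1470×1.71 = 3473
T_out = -51363 / 3473 = -14.789 °C

T_out = -14.8 °C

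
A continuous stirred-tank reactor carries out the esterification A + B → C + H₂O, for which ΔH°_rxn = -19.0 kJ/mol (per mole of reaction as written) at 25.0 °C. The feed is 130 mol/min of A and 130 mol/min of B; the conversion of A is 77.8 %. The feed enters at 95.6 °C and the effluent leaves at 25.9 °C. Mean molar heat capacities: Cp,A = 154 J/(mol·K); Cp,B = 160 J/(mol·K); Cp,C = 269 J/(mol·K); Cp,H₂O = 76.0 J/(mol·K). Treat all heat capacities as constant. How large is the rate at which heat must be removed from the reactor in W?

Q_out = 79400 W

Extent of reaction ξ = 0.778 × 130 = 101.14 mol/min
Reaction term: ξ·ΔH°_rxn = 101.14 × -19.0 = -1921.7 kJ/min
Sensible, feed 95.6→25 °C: -2881.9 kJ/min
Outlet flows (mol/min): A 28.86, B 28.86, C 101.14, H₂O 101.14
Sensible, products 25→25.9 °C: 39.56 kJ/min
Q = ΔH = -4764 kJ/min = -79.4 kW
Heat removed = 79400 W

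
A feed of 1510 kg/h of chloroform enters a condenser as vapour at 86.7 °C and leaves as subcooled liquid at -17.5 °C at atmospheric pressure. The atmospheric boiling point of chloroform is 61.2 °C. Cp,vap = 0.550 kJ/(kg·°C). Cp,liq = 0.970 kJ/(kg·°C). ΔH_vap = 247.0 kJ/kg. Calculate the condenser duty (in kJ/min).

vapour 86.7→61.2 °C: -14.025 kJ/kg
condensation at 61.2 °C: -247 kJ/kg
liquid 61.2→-17.5 °C: -76.339 kJ/kg
Δh = -14.025 + -247 + -76.339 = -337.36 kJ/kg
Q = ṁ·Δh = 1510 kg/h × -337.36 kJ/kg = -509420 kJ/h
|Q| = 141.51 kW = 8490.3 kJ/min

Q_c = 8490 kJ/min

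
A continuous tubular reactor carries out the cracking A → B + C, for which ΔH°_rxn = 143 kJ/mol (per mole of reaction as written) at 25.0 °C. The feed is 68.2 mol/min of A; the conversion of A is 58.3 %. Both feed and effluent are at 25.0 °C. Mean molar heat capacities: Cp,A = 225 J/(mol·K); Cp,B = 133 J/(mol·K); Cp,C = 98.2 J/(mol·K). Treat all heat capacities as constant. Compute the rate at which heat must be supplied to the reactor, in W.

Extent of reaction ξ = 0.583 × 68.2 = 39.761 mol/min
Reaction term: ξ·ΔH°_rxn = 39.761 × 143 = 5685.8 kJ/min
Q = ΔH = 5685.8 kJ/min = 94.763 kW
Heat supplied = 94763 W

Q_in = 94800 W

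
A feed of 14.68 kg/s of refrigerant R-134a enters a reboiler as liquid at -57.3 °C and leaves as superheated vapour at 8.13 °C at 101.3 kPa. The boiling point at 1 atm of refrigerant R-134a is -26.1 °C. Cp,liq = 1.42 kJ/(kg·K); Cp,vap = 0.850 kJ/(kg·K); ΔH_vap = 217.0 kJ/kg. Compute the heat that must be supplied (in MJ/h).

Q = 15300 MJ/h

liquid -57.3→-26.1 °C: 44.304 kJ/kg
vaporisation at -26.1 °C: 217 kJ/kg
vapour -26.1→8.13 °C: 29.096 kJ/kg
Δh = 44.304 + 217 + 29.096 = 290.4 kJ/kg
Q = ṁ·Δh = 14.68 kg/s × 290.4 kJ/kg = 4263.1 kJ/s
|Q| = 4263.1 kW = 15347 MJ/h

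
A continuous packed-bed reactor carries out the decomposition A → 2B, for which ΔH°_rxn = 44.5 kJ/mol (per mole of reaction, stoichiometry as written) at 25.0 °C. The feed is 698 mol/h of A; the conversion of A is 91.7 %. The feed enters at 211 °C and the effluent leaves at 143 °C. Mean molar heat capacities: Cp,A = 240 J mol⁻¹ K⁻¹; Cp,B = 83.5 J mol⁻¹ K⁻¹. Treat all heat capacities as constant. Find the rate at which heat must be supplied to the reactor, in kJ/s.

Extent of reaction ξ = 0.917 × 698 = 640.07 mol/h
Reaction term: ξ·ΔH°_rxn = 640.07 × 44.5 = 28483 kJ/h
Sensible, feed 211→25 °C: -31159 kJ/h
Outlet flows (mol/h): A 57.934, B 1280.1
Sensible, products 25→143 °C: 14254 kJ/h
Q = ΔH = 11578 kJ/h = 3.2161 kW
Heat supplied = 3.2161 kJ/s

Q_in = 3.22 kJ/s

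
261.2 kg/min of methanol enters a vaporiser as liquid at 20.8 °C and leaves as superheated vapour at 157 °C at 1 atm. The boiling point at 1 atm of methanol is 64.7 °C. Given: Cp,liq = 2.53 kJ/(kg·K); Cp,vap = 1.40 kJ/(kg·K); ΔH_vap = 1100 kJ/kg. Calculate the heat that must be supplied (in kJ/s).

Q = 5830 kJ/s

liquid 20.8→64.7 °C: 111.07 kJ/kg
vaporisation at 64.7 °C: 1100 kJ/kg
vapour 64.7→157 °C: 129.22 kJ/kg
Δh = 111.07 + 1100 + 129.22 = 1340.3 kJ/kg
Q = ṁ·Δh = 261.2 kg/min × 1340.3 kJ/kg = 350080 kJ/min
|Q| = 5834.7 kW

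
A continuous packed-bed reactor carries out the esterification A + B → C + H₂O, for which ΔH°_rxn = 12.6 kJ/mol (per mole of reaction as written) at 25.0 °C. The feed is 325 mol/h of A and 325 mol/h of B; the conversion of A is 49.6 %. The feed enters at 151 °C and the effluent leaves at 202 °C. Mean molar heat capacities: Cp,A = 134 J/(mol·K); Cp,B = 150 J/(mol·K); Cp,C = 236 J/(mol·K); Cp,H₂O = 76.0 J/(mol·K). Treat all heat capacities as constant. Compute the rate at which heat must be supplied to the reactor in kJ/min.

Extent of reaction ξ = 0.496 × 325 = 161.2 mol/h
Reaction term: ξ·ΔH°_rxn = 161.2 × 12.6 = 2031.1 kJ/h
Sensible, feed 151→25 °C: -11630 kJ/h
Outlet flows (mol/h): A 163.8, B 163.8, C 161.2, H₂O 161.2
Sensible, products 25→202 °C: 17136 kJ/h
Q = ΔH = 7537.3 kJ/h = 2.0937 kW
Heat supplied = 125.62 kJ/min

Q_in = 126 kJ/min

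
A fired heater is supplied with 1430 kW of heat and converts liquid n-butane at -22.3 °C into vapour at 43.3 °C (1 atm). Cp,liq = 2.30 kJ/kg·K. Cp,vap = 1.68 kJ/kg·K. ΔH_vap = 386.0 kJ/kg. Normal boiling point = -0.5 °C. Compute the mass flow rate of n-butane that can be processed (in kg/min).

ṁ = 168 kg/min

Δh = 2.30×(-0.5−-22.3) + 386.0 + 1.68×(43.3−-0.5) = 509.72 kJ/kg
Q = 1430 kW = 1430 kJ/s = 85800 kJ/min
ṁ = Q/Δh = 85800 / 509.72 = 168.33 kg/min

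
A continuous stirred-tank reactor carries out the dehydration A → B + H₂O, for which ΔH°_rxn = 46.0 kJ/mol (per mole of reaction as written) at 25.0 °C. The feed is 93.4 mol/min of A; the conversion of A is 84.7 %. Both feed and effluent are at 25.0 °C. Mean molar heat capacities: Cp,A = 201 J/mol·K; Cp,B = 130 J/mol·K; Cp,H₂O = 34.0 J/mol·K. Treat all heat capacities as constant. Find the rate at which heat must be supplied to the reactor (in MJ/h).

Extent of reaction ξ = 0.847 × 93.4 = 79.11 mol/min
Reaction term: ξ·ΔH°_rxn = 79.11 × 46.0 = 3639.1 kJ/min
Q = ΔH = 3639.1 kJ/min = 60.651 kW
Heat supplied = 218.34 MJ/h

Q_in = 218 MJ/h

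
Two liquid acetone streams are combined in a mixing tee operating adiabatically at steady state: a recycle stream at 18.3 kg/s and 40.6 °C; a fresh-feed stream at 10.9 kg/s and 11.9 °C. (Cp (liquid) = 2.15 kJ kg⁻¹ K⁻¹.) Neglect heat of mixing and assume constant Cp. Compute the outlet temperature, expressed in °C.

Energy balance with Q = 0: Σ ṁᵢCp,ᵢ(T_out − Tᵢ) = 0
T_out = Σ ṁᵢCp,ᵢTᵢ / Σ ṁᵢCp,ᵢ
      = 1876.3 / 62.78 = 29.887 °C

T_out = 29.9 °C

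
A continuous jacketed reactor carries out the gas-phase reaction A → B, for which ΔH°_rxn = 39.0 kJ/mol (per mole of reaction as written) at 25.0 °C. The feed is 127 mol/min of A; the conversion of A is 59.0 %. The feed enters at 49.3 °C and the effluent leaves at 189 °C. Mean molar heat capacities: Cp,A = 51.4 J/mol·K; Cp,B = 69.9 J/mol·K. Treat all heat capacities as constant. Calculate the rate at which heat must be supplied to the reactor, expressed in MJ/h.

Q_in = 244 MJ/h

Extent of reaction ξ = 0.590 × 127 = 74.93 mol/min
Reaction term: ξ·ΔH°_rxn = 74.93 × 39.0 = 2922.3 kJ/min
Sensible, feed 49.3→25 °C: -158.63 kJ/min
Outlet flows (mol/min): A 52.07, B 74.93
Sensible, products 25→189 °C: 1297.9 kJ/min
Q = ΔH = 4061.5 kJ/min = 67.692 kW
Heat supplied = 243.69 MJ/h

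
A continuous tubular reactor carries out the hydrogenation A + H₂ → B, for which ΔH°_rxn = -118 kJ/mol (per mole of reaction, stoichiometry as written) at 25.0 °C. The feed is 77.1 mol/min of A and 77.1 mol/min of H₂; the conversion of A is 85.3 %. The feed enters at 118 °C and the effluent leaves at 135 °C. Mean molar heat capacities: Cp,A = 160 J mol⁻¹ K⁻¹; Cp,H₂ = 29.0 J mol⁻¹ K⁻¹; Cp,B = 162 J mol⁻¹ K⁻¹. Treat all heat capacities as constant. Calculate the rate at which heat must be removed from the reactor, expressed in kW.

Extent of reaction ξ = 0.853 × 77.1 = 65.766 mol/min
Reaction term: ξ·ΔH°_rxn = 65.766 × -118 = -7760.4 kJ/min
Sensible, feed 118→25 °C: -1355.2 kJ/min
Outlet flows (mol/min): A 11.334, H₂ 11.334, B 65.766
Sensible, products 25→135 °C: 1407.6 kJ/min
Q = ΔH = -7708 kJ/min = -128.47 kW
Heat removed = 128.47 kW

Q_out = 128 kW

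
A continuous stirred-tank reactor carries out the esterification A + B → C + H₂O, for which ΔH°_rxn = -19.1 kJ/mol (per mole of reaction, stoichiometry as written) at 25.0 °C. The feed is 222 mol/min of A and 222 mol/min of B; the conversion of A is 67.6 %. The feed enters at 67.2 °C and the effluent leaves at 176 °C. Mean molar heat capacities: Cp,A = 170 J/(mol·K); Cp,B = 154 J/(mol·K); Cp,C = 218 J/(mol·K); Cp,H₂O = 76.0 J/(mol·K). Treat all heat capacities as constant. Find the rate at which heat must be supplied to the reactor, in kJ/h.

Q_in = 257000 kJ/h

Extent of reaction ξ = 0.676 × 222 = 150.07 mol/min
Reaction term: ξ·ΔH°_rxn = 150.07 × -19.1 = -2866.4 kJ/min
Sensible, feed 67.2→25 °C: -3035.4 kJ/min
Outlet flows (mol/min): A 71.928, B 71.928, C 150.07, H₂O 150.07
Sensible, products 25→176 °C: 10181 kJ/min
Q = ΔH = 4279.6 kJ/min = 71.326 kW
Heat supplied = 256770 kJ/h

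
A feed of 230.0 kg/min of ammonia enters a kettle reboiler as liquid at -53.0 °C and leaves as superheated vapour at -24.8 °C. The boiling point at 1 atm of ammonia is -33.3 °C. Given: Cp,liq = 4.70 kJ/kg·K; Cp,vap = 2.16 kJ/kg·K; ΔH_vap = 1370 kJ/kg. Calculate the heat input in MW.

Q = 5.68 MW

liquid -53.0→-33.3 °C: 92.59 kJ/kg
vaporisation at -33.3 °C: 1370 kJ/kg
vapour -33.3→-24.8 °C: 18.36 kJ/kg
Δh = 92.59 + 1370 + 18.36 = 1481 kJ/kg
Q = ṁ·Δh = 230.0 kg/min × 1481 kJ/kg = 340620 kJ/min
|Q| = 5677 kW = 5.677 MW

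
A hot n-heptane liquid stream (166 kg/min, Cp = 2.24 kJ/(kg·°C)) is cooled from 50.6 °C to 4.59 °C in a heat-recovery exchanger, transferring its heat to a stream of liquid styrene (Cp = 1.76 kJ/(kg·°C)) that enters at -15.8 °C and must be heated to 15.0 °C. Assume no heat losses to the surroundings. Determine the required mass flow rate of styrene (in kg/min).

ṁ_c = 316 kg/min

Heat released by hot stream: Q = 166 × 2.24 × (50.6 − 4.59) = 17108 kJ/min
Energy balance on cold side (adiabatic exchanger): Q = ṁ_c·Cp_c·(T_c,out − T_c,in)
ṁ_c = 17108 / [1.76 × (15.0 − -15.8)] = 315.61 kg/min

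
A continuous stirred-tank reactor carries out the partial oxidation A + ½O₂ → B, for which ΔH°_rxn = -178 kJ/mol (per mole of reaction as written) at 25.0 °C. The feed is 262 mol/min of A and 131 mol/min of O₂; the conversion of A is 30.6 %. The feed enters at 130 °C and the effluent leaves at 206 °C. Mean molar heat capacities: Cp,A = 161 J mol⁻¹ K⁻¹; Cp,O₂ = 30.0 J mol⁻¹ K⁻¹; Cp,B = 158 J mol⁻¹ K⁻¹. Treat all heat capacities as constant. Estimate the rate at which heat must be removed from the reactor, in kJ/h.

Extent of reaction ξ = 0.306 × 262 = 80.172 mol/min
Reaction term: ξ·ΔH°_rxn = 80.172 × -178 = -14271 kJ/min
Sensible, feed 130→25 °C: -4841.8 kJ/min
Outlet flows (mol/min): A 181.83, O₂ 90.914, B 80.172
Sensible, products 25→206 °C: 8085.1 kJ/min
Q = ΔH = -11027 kJ/min = -183.79 kW
Heat removed = 661640 kJ/h

Q_out = 662000 kJ/h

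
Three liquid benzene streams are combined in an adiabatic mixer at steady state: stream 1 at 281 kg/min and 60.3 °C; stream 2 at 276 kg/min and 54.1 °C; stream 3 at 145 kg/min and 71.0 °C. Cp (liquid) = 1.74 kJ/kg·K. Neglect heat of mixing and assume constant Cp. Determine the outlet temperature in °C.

Energy balance with Q = 0: Σ ṁᵢCp,ᵢ(T_out − Tᵢ) = 0
T_out = Σ ṁᵢCp,ᵢTᵢ / Σ ṁᵢCp,ᵢ
      = 73377 / 1221.5 = 60.073 °C

T_out = 60.1 °C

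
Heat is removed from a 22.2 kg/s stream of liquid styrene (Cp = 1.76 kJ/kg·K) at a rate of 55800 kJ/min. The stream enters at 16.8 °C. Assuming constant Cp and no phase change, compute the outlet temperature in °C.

T_out = -7.00 °C

Q = 55800 kJ/min = 930 kJ/s
ΔT = Q/(ṁ·Cp) = 930/(22.2×1.76) = 23.802 K
T_out = 16.8 − 23.802 = -7.0022 °C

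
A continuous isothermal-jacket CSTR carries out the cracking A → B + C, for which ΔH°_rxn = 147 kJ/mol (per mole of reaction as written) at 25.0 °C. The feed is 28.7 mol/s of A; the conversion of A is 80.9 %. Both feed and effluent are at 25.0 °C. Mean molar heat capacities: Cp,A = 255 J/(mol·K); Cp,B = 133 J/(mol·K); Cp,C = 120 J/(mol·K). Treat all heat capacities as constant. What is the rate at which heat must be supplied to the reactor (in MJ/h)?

Extent of reaction ξ = 0.809 × 28.7 = 23.218 mol/s
Reaction term: ξ·ΔH°_rxn = 23.218 × 147 = 3413.1 kJ/s
Q = ΔH = 3413.1 kJ/s = 3413.1 kW
Heat supplied = 12287 MJ/h

Q_in = 12300 MJ/h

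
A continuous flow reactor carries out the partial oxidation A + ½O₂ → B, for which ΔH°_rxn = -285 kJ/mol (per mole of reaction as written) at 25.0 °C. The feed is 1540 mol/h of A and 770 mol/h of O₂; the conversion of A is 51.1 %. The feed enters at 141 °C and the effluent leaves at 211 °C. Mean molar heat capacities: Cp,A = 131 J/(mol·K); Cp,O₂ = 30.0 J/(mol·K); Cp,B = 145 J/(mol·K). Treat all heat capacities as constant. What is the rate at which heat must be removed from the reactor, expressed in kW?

Extent of reaction ξ = 0.511 × 1540 = 786.94 mol/h
Reaction term: ξ·ΔH°_rxn = 786.94 × -285 = -224280 kJ/h
Sensible, feed 141→25 °C: -26081 kJ/h
Outlet flows (mol/h): A 753.06, O₂ 376.53, B 786.94
Sensible, products 25→211 °C: 41674 kJ/h
Q = ΔH = -208690 kJ/h = -57.968 kW
Heat removed = 57.968 kW

Q_out = 58.0 kW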